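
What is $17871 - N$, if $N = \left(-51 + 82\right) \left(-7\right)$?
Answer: $18088$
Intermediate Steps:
$N = -217$ ($N = 31 \left(-7\right) = -217$)
$17871 - N = 17871 - -217 = 17871 + 217 = 18088$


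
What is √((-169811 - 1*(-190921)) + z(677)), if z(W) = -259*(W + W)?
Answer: 2*I*√82394 ≈ 574.09*I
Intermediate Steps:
z(W) = -518*W
√((-169811 - 1*(-190921)) + z(677)) = √((-169811 - 1*(-190921)) - 518*677) = √((-169811 + 190921) - 350686) = √(21110 - 350686) = √(-329576) = 2*I*√82394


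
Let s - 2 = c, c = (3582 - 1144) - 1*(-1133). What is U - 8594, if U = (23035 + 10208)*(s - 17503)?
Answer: -463083584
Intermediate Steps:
c = 3571 (c = 2438 + 1133 = 3571)
s = 3573 (s = 2 + 3571 = 3573)
U = -463074990 (U = (23035 + 10208)*(3573 - 17503) = 33243*(-13930) = -463074990)
U - 8594 = -463074990 - 8594 = -463083584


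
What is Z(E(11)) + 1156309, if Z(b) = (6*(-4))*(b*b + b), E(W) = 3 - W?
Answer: 1154965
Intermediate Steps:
Z(b) = -24*b - 24*b**2 (Z(b) = -24*(b**2 + b) = -24*(b + b**2) = -24*b - 24*b**2)
Z(E(11)) + 1156309 = -24*(3 - 1*11)*(1 + (3 - 1*11)) + 1156309 = -24*(3 - 11)*(1 + (3 - 11)) + 1156309 = -24*(-8)*(1 - 8) + 1156309 = -24*(-8)*(-7) + 1156309 = -1344 + 1156309 = 1154965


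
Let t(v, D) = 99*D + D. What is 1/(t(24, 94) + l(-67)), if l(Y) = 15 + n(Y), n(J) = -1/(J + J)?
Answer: 134/1261611 ≈ 0.00010621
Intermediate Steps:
n(J) = -1/(2*J)
t(v, D) = 100*D
l(Y) = 15 - 1/(2*Y)
1/(t(24, 94) + l(-67)) = 1/(100*94 + (15 - ½/(-67))) = 1/(9400 + (15 - ½*(-1/67))) = 1/(9400 + (15 + 1/134)) = 1/(9400 + 2011/134) = 1/(1261611/134) = 134/1261611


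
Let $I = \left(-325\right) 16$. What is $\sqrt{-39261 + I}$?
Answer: $i \sqrt{44461} \approx 210.86 i$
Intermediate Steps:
$I = -5200$
$\sqrt{-39261 + I} = \sqrt{-39261 - 5200} = \sqrt{-44461} = i \sqrt{44461}$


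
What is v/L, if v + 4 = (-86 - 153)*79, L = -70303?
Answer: 18885/70303 ≈ 0.26862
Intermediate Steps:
v = -18885 (v = -4 + (-86 - 153)*79 = -4 - 239*79 = -4 - 18881 = -18885)
v/L = -18885/(-70303) = -18885*(-1/70303) = 18885/70303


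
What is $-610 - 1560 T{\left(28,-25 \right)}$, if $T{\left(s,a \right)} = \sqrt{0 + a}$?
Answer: $-610 - 7800 i \approx -610.0 - 7800.0 i$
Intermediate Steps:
$T{\left(s,a \right)} = \sqrt{a}$
$-610 - 1560 T{\left(28,-25 \right)} = -610 - 1560 \sqrt{-25} = -610 - 1560 \cdot 5 i = -610 - 7800 i$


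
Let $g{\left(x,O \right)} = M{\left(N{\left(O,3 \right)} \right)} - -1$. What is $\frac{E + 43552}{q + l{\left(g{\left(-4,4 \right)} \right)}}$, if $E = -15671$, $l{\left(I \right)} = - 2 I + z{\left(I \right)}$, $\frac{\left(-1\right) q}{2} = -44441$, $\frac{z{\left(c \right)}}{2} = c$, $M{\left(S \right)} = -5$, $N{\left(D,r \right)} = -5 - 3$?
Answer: $\frac{27881}{88882} \approx 0.31369$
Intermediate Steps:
$N{\left(D,r \right)} = -8$
$z{\left(c \right)} = 2 c$
$g{\left(x,O \right)} = -4$ ($g{\left(x,O \right)} = -5 - -1 = -5 + 1 = -4$)
$q = 88882$ ($q = \left(-2\right) \left(-44441\right) = 88882$)
$l{\left(I \right)} = 0$ ($l{\left(I \right)} = - 2 I + 2 I = 0$)
$\frac{E + 43552}{q + l{\left(g{\left(-4,4 \right)} \right)}} = \frac{-15671 + 43552}{88882 + 0} = \frac{27881}{88882}$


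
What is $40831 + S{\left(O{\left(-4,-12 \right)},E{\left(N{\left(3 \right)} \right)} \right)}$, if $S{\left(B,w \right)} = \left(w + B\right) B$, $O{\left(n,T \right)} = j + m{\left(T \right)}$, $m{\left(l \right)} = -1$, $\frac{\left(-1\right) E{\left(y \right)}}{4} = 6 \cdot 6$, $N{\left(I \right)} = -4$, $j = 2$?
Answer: $40688$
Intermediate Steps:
$E{\left(y \right)} = -144$ ($E{\left(y \right)} = - 4 \cdot 6 \cdot 6 = \left(-4\right) 36 = -144$)
$O{\left(n,T \right)} = 1$ ($O{\left(n,T \right)} = 2 - 1 = 1$)
$S{\left(B,w \right)} = B \left(B + w\right)$ ($S{\left(B,w \right)} = \left(B + w\right) B = B \left(B + w\right)$)
$40831 + S{\left(O{\left(-4,-12 \right)},E{\left(N{\left(3 \right)} \right)} \right)} = 40831 + 1 \left(1 - 144\right) = 40831 + 1 \left(-143\right) = 40831 - 143 = 40688$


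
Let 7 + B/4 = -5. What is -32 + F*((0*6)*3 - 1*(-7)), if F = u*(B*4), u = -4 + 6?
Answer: -2720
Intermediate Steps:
B = -48 (B = -28 + 4*(-5) = -28 - 20 = -48)
u = 2
F = -384 (F = 2*(-48*4) = 2*(-192) = -384)
-32 + F*((0*6)*3 - 1*(-7)) = -32 - 384*((0*6)*3 - 1*(-7)) = -32 - 384*(0*3 + 7) = -32 - 384*(0 + 7) = -32 - 384*7 = -32 - 2688 = -2720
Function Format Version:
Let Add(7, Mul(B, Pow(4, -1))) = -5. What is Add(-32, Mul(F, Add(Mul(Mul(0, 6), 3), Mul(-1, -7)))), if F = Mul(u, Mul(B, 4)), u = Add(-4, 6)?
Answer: -2720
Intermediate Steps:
B = -48 (B = Add(-28, Mul(4, -5)) = Add(-28, -20) = -48)
u = 2
F = -384 (F = Mul(2, Mul(-48, 4)) = Mul(2, -192) = -384)
Add(-32, Mul(F, Add(Mul(Mul(0, 6), 3), Mul(-1, -7)))) = Add(-32, Mul(-384, Add(Mul(Mul(0, 6), 3), Mul(-1, -7)))) = Add(-32, Mul(-384, Add(Mul(0, 3), 7))) = Add(-32, Mul(-384, Add(0, 7))) = Add(-32, Mul(-384, 7)) = Add(-32, -2688) = -2720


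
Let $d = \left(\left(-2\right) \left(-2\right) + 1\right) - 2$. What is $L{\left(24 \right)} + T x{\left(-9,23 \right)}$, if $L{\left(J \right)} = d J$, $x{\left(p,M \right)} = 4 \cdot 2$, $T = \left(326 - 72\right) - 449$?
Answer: $-1488$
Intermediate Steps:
$T = -195$ ($T = 254 - 449 = -195$)
$x{\left(p,M \right)} = 8$
$d = 3$ ($d = \left(4 + 1\right) - 2 = 5 - 2 = 3$)
$L{\left(J \right)} = 3 J$
$L{\left(24 \right)} + T x{\left(-9,23 \right)} = 3 \cdot 24 - 1560 = 72 - 1560 = -1488$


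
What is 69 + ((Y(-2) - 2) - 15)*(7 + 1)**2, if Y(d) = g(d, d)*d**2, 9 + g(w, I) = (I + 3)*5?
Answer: -2043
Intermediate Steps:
g(w, I) = 6 + 5*I (g(w, I) = -9 + (I + 3)*5 = -9 + (3 + I)*5 = -9 + (15 + 5*I) = 6 + 5*I)
Y(d) = d**2*(6 + 5*d) (Y(d) = (6 + 5*d)*d**2 = d**2*(6 + 5*d))
69 + ((Y(-2) - 2) - 15)*(7 + 1)**2 = 69 + (((-2)**2*(6 + 5*(-2)) - 2) - 15)*(7 + 1)**2 = 69 + ((4*(6 - 10) - 2) - 15)*8**2 = 69 + ((4*(-4) - 2) - 15)*64 = 69 + ((-16 - 2) - 15)*64 = 69 + (-18 - 15)*64 = 69 - 33*64 = 69 - 2112 = -2043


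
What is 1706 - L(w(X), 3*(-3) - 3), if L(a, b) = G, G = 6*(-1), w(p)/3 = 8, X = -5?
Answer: 1712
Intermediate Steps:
w(p) = 24 (w(p) = 3*8 = 24)
G = -6
L(a, b) = -6
1706 - L(w(X), 3*(-3) - 3) = 1706 - 1*(-6) = 1706 + 6 = 1712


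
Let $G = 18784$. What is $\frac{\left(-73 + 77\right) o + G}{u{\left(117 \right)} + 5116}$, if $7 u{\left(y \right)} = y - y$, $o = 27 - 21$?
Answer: $\frac{4702}{1279} \approx 3.6763$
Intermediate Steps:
$o = 6$ ($o = 27 - 21 = 6$)
$u{\left(y \right)} = 0$ ($u{\left(y \right)} = \frac{y - y}{7} = \frac{1}{7} \cdot 0 = 0$)
$\frac{\left(-73 + 77\right) o + G}{u{\left(117 \right)} + 5116} = \frac{\left(-73 + 77\right) 6 + 18784}{0 + 5116} = \frac{4 \cdot 6 + 18784}{5116} = \left(24 + 18784\right) \frac{1}{5116} = 18808 \cdot \frac{1}{5116} = \frac{4702}{1279}$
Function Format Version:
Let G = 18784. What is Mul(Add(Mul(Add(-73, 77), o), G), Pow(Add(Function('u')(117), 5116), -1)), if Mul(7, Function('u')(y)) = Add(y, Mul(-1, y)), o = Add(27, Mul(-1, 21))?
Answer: Rational(4702, 1279) ≈ 3.6763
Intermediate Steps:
o = 6 (o = Add(27, -21) = 6)
Function('u')(y) = 0 (Function('u')(y) = Mul(Rational(1, 7), Add(y, Mul(-1, y))) = Mul(Rational(1, 7), 0) = 0)
Mul(Add(Mul(Add(-73, 77), o), G), Pow(Add(Function('u')(117), 5116), -1)) = Mul(Add(Mul(Add(-73, 77), 6), 18784), Pow(Add(0, 5116), -1)) = Mul(Add(Mul(4, 6), 18784), Pow(5116, -1)) = Mul(Add(24, 18784), Rational(1, 5116)) = Mul(18808, Rational(1, 5116)) = Rational(4702, 1279)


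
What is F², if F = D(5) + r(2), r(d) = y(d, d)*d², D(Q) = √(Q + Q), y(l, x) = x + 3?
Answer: (20 + √10)² ≈ 536.49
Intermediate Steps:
y(l, x) = 3 + x
D(Q) = √2*√Q (D(Q) = √(2*Q) = √2*√Q)
r(d) = d²*(3 + d) (r(d) = (3 + d)*d² = d²*(3 + d))
F = 20 + √10 (F = √2*√5 + 2²*(3 + 2) = √10 + 4*5 = √10 + 20 = 20 + √10 ≈ 23.162)
F² = (20 + √10)²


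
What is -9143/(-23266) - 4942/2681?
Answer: -12924027/8910878 ≈ -1.4504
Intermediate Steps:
-9143/(-23266) - 4942/2681 = -9143*(-1/23266) - 4942*1/2681 = 9143/23266 - 706/383 = -12924027/8910878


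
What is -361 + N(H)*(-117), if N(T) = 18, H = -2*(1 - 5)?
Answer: -2467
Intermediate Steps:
H = 8 (H = -2*(-4) = 8)
-361 + N(H)*(-117) = -361 + 18*(-117) = -361 - 2106 = -2467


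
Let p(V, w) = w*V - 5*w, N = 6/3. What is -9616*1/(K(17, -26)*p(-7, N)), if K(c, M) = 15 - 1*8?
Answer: 1202/21 ≈ 57.238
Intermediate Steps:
K(c, M) = 7 (K(c, M) = 15 - 8 = 7)
N = 2 (N = 6*(1/3) = 2)
p(V, w) = -5*w + V*w (p(V, w) = V*w - 5*w = -5*w + V*w)
-9616*1/(K(17, -26)*p(-7, N)) = -9616*1/(14*(-5 - 7)) = -9616/((2*(-12))*7) = -9616/((-24*7)) = -9616/(-168) = -9616*(-1/168) = 1202/21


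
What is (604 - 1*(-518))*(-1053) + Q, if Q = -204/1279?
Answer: -1511095218/1279 ≈ -1.1815e+6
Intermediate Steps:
Q = -204/1279 (Q = -204*1/1279 = -204/1279 ≈ -0.15950)
(604 - 1*(-518))*(-1053) + Q = (604 - 1*(-518))*(-1053) - 204/1279 = (604 + 518)*(-1053) - 204/1279 = 1122*(-1053) - 204/1279 = -1181466 - 204/1279 = -1511095218/1279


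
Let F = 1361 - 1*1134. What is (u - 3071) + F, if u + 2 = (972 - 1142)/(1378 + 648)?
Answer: -2883083/1013 ≈ -2846.1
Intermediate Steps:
F = 227 (F = 1361 - 1134 = 227)
u = -2111/1013 (u = -2 + (972 - 1142)/(1378 + 648) = -2 - 170/2026 = -2 - 170*1/2026 = -2 - 85/1013 = -2111/1013 ≈ -2.0839)
(u - 3071) + F = (-2111/1013 - 3071) + 227 = -3113034/1013 + 227 = -2883083/1013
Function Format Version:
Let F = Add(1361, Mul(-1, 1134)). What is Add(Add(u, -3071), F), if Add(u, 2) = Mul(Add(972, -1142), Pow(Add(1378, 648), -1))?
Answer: Rational(-2883083, 1013) ≈ -2846.1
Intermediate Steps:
F = 227 (F = Add(1361, -1134) = 227)
u = Rational(-2111, 1013) (u = Add(-2, Mul(Add(972, -1142), Pow(Add(1378, 648), -1))) = Add(-2, Mul(-170, Pow(2026, -1))) = Add(-2, Mul(-170, Rational(1, 2026))) = Add(-2, Rational(-85, 1013)) = Rational(-2111, 1013) ≈ -2.0839)
Add(Add(u, -3071), F) = Add(Add(Rational(-2111, 1013), -3071), 227) = Add(Rational(-3113034, 1013), 227) = Rational(-2883083, 1013)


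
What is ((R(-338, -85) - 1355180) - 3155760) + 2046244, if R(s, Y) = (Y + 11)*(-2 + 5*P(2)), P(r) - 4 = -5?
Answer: -2464178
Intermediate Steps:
P(r) = -1 (P(r) = 4 - 5 = -1)
R(s, Y) = -77 - 7*Y (R(s, Y) = (Y + 11)*(-2 + 5*(-1)) = (11 + Y)*(-2 - 5) = (11 + Y)*(-7) = -77 - 7*Y)
((R(-338, -85) - 1355180) - 3155760) + 2046244 = (((-77 - 7*(-85)) - 1355180) - 3155760) + 2046244 = (((-77 + 595) - 1355180) - 3155760) + 2046244 = ((518 - 1355180) - 3155760) + 2046244 = (-1354662 - 3155760) + 2046244 = -4510422 + 2046244 = -2464178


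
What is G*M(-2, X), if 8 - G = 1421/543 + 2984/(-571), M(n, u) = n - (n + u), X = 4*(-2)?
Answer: 26314760/310053 ≈ 84.872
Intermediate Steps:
X = -8
M(n, u) = -u (M(n, u) = n + (-n - u) = -u)
G = 3289345/310053 (G = 8 - (1421/543 + 2984/(-571)) = 8 - (1421*(1/543) + 2984*(-1/571)) = 8 - (1421/543 - 2984/571) = 8 - 1*(-808921/310053) = 8 + 808921/310053 = 3289345/310053 ≈ 10.609)
G*M(-2, X) = 3289345*(-1*(-8))/310053 = (3289345/310053)*8 = 26314760/310053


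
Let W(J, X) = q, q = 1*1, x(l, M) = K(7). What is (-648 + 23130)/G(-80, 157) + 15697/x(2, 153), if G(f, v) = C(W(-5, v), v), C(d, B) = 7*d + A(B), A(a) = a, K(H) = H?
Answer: 1365841/574 ≈ 2379.5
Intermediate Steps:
x(l, M) = 7
q = 1
W(J, X) = 1
C(d, B) = B + 7*d (C(d, B) = 7*d + B = B + 7*d)
G(f, v) = 7 + v (G(f, v) = v + 7*1 = v + 7 = 7 + v)
(-648 + 23130)/G(-80, 157) + 15697/x(2, 153) = (-648 + 23130)/(7 + 157) + 15697/7 = 22482/164 + 15697*(⅐) = 22482*(1/164) + 15697/7 = 11241/82 + 15697/7 = 1365841/574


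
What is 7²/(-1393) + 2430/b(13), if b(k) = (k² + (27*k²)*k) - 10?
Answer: 11204/1972687 ≈ 0.0056796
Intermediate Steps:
b(k) = -10 + k² + 27*k³ (b(k) = (k² + 27*k³) - 10 = -10 + k² + 27*k³)
7²/(-1393) + 2430/b(13) = 7²/(-1393) + 2430/(-10 + 13² + 27*13³) = 49*(-1/1393) + 2430/(-10 + 169 + 27*2197) = -7/199 + 2430/(-10 + 169 + 59319) = -7/199 + 2430/59478 = -7/199 + 2430*(1/59478) = -7/199 + 405/9913 = 11204/1972687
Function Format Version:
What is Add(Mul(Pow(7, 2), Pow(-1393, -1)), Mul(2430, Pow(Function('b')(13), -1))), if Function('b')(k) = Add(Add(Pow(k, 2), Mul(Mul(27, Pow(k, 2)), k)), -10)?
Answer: Rational(11204, 1972687) ≈ 0.0056796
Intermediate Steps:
Function('b')(k) = Add(-10, Pow(k, 2), Mul(27, Pow(k, 3))) (Function('b')(k) = Add(Add(Pow(k, 2), Mul(27, Pow(k, 3))), -10) = Add(-10, Pow(k, 2), Mul(27, Pow(k, 3))))
Add(Mul(Pow(7, 2), Pow(-1393, -1)), Mul(2430, Pow(Function('b')(13), -1))) = Add(Mul(Pow(7, 2), Pow(-1393, -1)), Mul(2430, Pow(Add(-10, Pow(13, 2), Mul(27, Pow(13, 3))), -1))) = Add(Mul(49, Rational(-1, 1393)), Mul(2430, Pow(Add(-10, 169, Mul(27, 2197)), -1))) = Add(Rational(-7, 199), Mul(2430, Pow(Add(-10, 169, 59319), -1))) = Add(Rational(-7, 199), Mul(2430, Pow(59478, -1))) = Add(Rational(-7, 199), Mul(2430, Rational(1, 59478))) = Add(Rational(-7, 199), Rational(405, 9913)) = Rational(11204, 1972687)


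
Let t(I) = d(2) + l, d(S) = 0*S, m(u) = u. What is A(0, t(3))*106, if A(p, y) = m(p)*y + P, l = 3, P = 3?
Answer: 318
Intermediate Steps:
d(S) = 0
t(I) = 3 (t(I) = 0 + 3 = 3)
A(p, y) = 3 + p*y (A(p, y) = p*y + 3 = 3 + p*y)
A(0, t(3))*106 = (3 + 0*3)*106 = (3 + 0)*106 = 3*106 = 318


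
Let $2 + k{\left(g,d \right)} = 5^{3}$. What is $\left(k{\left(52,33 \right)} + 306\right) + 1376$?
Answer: $1805$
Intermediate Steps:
$k{\left(g,d \right)} = 123$ ($k{\left(g,d \right)} = -2 + 5^{3} = -2 + 125 = 123$)
$\left(k{\left(52,33 \right)} + 306\right) + 1376 = \left(123 + 306\right) + 1376 = 429 + 1376 = 1805$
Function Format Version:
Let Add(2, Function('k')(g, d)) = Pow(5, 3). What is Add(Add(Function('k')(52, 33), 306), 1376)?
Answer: 1805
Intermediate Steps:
Function('k')(g, d) = 123 (Function('k')(g, d) = Add(-2, Pow(5, 3)) = Add(-2, 125) = 123)
Add(Add(Function('k')(52, 33), 306), 1376) = Add(Add(123, 306), 1376) = Add(429, 1376) = 1805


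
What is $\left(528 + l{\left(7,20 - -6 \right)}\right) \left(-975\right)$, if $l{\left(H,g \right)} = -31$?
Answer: $-484575$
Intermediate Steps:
$\left(528 + l{\left(7,20 - -6 \right)}\right) \left(-975\right) = \left(528 - 31\right) \left(-975\right) = 497 \left(-975\right) = -484575$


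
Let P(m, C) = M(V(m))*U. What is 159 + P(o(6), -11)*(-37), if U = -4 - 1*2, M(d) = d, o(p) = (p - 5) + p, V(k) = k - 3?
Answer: 1047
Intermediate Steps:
V(k) = -3 + k
o(p) = -5 + 2*p (o(p) = (-5 + p) + p = -5 + 2*p)
U = -6 (U = -4 - 2 = -6)
P(m, C) = 18 - 6*m (P(m, C) = (-3 + m)*(-6) = 18 - 6*m)
159 + P(o(6), -11)*(-37) = 159 + (18 - 6*(-5 + 2*6))*(-37) = 159 + (18 - 6*(-5 + 12))*(-37) = 159 + (18 - 6*7)*(-37) = 159 + (18 - 42)*(-37) = 159 - 24*(-37) = 159 + 888 = 1047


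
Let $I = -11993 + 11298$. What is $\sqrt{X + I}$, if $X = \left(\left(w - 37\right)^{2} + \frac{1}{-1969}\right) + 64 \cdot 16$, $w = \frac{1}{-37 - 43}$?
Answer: $\frac{\sqrt{42154653463681}}{157520} \approx 41.218$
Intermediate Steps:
$I = -695$
$w = - \frac{1}{80}$ ($w = \frac{1}{-80} = - \frac{1}{80} \approx -0.0125$)
$X = \frac{30167280849}{12601600}$ ($X = \left(\left(- \frac{1}{80} - 37\right)^{2} + \frac{1}{-1969}\right) + 64 \cdot 16 = \left(\left(- \frac{2961}{80}\right)^{2} - \frac{1}{1969}\right) + 1024 = \left(\frac{8767521}{6400} - \frac{1}{1969}\right) + 1024 = \frac{17263242449}{12601600} + 1024 = \frac{30167280849}{12601600} \approx 2393.9$)
$\sqrt{X + I} = \sqrt{\frac{30167280849}{12601600} - 695} = \sqrt{\frac{21409168849}{12601600}} = \frac{\sqrt{42154653463681}}{157520}$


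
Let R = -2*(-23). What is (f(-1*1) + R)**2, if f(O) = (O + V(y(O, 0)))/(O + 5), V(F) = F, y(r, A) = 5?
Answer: 2209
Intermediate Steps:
R = 46
f(O) = 1 (f(O) = (O + 5)/(O + 5) = (5 + O)/(5 + O) = 1)
(f(-1*1) + R)**2 = (1 + 46)**2 = 47**2 = 2209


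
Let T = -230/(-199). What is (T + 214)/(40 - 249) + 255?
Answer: 10562889/41591 ≈ 253.97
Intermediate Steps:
T = 230/199 (T = -230*(-1/199) = 230/199 ≈ 1.1558)
(T + 214)/(40 - 249) + 255 = (230/199 + 214)/(40 - 249) + 255 = (42816/199)/(-209) + 255 = (42816/199)*(-1/209) + 255 = -42816/41591 + 255 = 10562889/41591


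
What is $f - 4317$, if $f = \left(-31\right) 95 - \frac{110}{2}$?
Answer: $-7317$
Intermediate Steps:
$f = -3000$ ($f = -2945 - 55 = -3000$)
$f - 4317 = -3000 - 4317 = -7317$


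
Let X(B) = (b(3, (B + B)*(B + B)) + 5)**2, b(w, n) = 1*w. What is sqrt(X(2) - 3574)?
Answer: 3*I*sqrt(390) ≈ 59.245*I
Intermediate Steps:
b(w, n) = w
X(B) = 64 (X(B) = (3 + 5)**2 = 8**2 = 64)
sqrt(X(2) - 3574) = sqrt(64 - 3574) = sqrt(-3510) = 3*I*sqrt(390)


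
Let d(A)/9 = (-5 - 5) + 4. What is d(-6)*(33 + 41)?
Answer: -3996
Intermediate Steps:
d(A) = -54 (d(A) = 9*((-5 - 5) + 4) = 9*(-10 + 4) = 9*(-6) = -54)
d(-6)*(33 + 41) = -54*(33 + 41) = -54*74 = -3996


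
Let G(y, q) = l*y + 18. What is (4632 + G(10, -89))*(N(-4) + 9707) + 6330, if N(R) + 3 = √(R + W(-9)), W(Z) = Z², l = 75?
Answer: 52407930 + 5400*√77 ≈ 5.2455e+7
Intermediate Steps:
G(y, q) = 18 + 75*y (G(y, q) = 75*y + 18 = 18 + 75*y)
N(R) = -3 + √(81 + R) (N(R) = -3 + √(R + (-9)²) = -3 + √(R + 81) = -3 + √(81 + R))
(4632 + G(10, -89))*(N(-4) + 9707) + 6330 = (4632 + (18 + 75*10))*((-3 + √(81 - 4)) + 9707) + 6330 = (4632 + (18 + 750))*((-3 + √77) + 9707) + 6330 = (4632 + 768)*(9704 + √77) + 6330 = 5400*(9704 + √77) + 6330 = (52401600 + 5400*√77) + 6330 = 52407930 + 5400*√77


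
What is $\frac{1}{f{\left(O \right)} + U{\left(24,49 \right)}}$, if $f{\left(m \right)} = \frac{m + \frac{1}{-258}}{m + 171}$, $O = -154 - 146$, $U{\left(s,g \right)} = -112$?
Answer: $- \frac{33282}{3650183} \approx -0.0091179$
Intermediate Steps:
$O = -300$
$f{\left(m \right)} = \frac{- \frac{1}{258} + m}{171 + m}$ ($f{\left(m \right)} = \frac{m - \frac{1}{258}}{171 + m} = \frac{- \frac{1}{258} + m}{171 + m}$)
$\frac{1}{f{\left(O \right)} + U{\left(24,49 \right)}} = \frac{1}{\frac{- \frac{1}{258} - 300}{171 - 300} - 112} = \frac{1}{\frac{1}{-129} \left(- \frac{77401}{258}\right) - 112} = \frac{1}{\left(- \frac{1}{129}\right) \left(- \frac{77401}{258}\right) - 112} = \frac{1}{\frac{77401}{33282} - 112} = \frac{1}{- \frac{3650183}{33282}} = - \frac{33282}{3650183}$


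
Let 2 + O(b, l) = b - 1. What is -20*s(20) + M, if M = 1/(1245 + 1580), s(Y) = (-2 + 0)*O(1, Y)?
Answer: -225999/2825 ≈ -80.000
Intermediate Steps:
O(b, l) = -3 + b (O(b, l) = -2 + (b - 1) = -2 + (-1 + b) = -3 + b)
s(Y) = 4 (s(Y) = (-2 + 0)*(-3 + 1) = -2*(-2) = 4)
M = 1/2825 ≈ 0.00035398
-20*s(20) + M = -20*4 + 1/2825 = -80 + 1/2825 = -225999/2825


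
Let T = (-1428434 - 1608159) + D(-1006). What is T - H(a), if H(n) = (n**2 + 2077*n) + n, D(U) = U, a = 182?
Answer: -3448919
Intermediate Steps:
T = -3037599 (T = (-1428434 - 1608159) - 1006 = -3036593 - 1006 = -3037599)
H(n) = n**2 + 2078*n
T - H(a) = -3037599 - 182*(2078 + 182) = -3037599 - 182*2260 = -3037599 - 1*411320 = -3037599 - 411320 = -3448919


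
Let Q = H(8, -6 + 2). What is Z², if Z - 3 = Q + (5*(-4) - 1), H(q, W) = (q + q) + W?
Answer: 36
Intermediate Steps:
H(q, W) = W + 2*q (H(q, W) = 2*q + W = W + 2*q)
Q = 12 (Q = (-6 + 2) + 2*8 = -4 + 16 = 12)
Z = -6 (Z = 3 + (12 + (5*(-4) - 1)) = 3 + (12 + (-20 - 1)) = 3 + (12 - 21) = 3 - 9 = -6)
Z² = (-6)² = 36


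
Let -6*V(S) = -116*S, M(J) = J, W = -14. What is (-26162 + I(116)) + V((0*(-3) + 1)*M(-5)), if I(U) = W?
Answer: -78818/3 ≈ -26273.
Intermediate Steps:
I(U) = -14
V(S) = 58*S/3 (V(S) = -(-58)*S/3 = 58*S/3)
(-26162 + I(116)) + V((0*(-3) + 1)*M(-5)) = (-26162 - 14) + 58*((0*(-3) + 1)*(-5))/3 = -26176 + 58*((0 + 1)*(-5))/3 = -26176 + 58*(1*(-5))/3 = -26176 + (58/3)*(-5) = -26176 - 290/3 = -78818/3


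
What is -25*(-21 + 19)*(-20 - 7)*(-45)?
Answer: 60750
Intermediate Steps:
-25*(-21 + 19)*(-20 - 7)*(-45) = -(-50)*(-27)*(-45) = -25*54*(-45) = -1350*(-45) = 60750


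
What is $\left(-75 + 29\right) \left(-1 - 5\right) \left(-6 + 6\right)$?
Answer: $0$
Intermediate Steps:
$\left(-75 + 29\right) \left(-1 - 5\right) \left(-6 + 6\right) = - 46 \left(\left(-6\right) 0\right) = \left(-46\right) 0 = 0$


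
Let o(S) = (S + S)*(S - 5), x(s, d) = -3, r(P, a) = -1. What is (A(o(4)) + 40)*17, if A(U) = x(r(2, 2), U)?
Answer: 629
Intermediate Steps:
o(S) = 2*S*(-5 + S) (o(S) = (2*S)*(-5 + S) = 2*S*(-5 + S))
A(U) = -3
(A(o(4)) + 40)*17 = (-3 + 40)*17 = 37*17 = 629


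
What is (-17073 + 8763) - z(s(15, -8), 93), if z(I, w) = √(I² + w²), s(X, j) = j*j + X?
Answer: -8310 - √14890 ≈ -8432.0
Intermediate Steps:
s(X, j) = X + j² (s(X, j) = j² + X = X + j²)
(-17073 + 8763) - z(s(15, -8), 93) = (-17073 + 8763) - √((15 + (-8)²)² + 93²) = -8310 - √((15 + 64)² + 8649) = -8310 - √(79² + 8649) = -8310 - √(6241 + 8649) = -8310 - √14890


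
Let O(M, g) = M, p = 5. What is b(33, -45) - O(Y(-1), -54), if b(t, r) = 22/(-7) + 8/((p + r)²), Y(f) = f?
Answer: -2993/1400 ≈ -2.1379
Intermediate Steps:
b(t, r) = -22/7 + 8/(5 + r)² (b(t, r) = 22/(-7) + 8/((5 + r)²) = 22*(-⅐) + 8/(5 + r)² = -22/7 + 8/(5 + r)²)
b(33, -45) - O(Y(-1), -54) = (-22/7 + 8/(5 - 45)²) - 1*(-1) = (-22/7 + 8/(-40)²) + 1 = (-22/7 + 8*(1/1600)) + 1 = (-22/7 + 1/200) + 1 = -4393/1400 + 1 = -2993/1400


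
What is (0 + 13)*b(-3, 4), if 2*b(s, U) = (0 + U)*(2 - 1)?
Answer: 26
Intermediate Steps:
b(s, U) = U/2 (b(s, U) = ((0 + U)*(2 - 1))/2 = (U*1)/2 = U/2)
(0 + 13)*b(-3, 4) = (0 + 13)*((1/2)*4) = 13*2 = 26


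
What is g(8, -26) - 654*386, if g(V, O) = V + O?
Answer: -252462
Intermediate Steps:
g(V, O) = O + V
g(8, -26) - 654*386 = (-26 + 8) - 654*386 = -18 - 252444 = -252462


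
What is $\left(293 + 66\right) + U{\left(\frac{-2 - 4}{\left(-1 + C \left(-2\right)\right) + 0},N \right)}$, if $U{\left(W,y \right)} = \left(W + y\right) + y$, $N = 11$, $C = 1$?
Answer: $383$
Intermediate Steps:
$U{\left(W,y \right)} = W + 2 y$
$\left(293 + 66\right) + U{\left(\frac{-2 - 4}{\left(-1 + C \left(-2\right)\right) + 0},N \right)} = \left(293 + 66\right) + \left(\frac{-2 - 4}{\left(-1 + 1 \left(-2\right)\right) + 0} + 2 \cdot 11\right) = 359 + \left(- \frac{6}{\left(-1 - 2\right) + 0} + 22\right) = 359 + \left(- \frac{6}{-3 + 0} + 22\right) = 359 + \left(- \frac{6}{-3} + 22\right) = 359 + \left(\left(-6\right) \left(- \frac{1}{3}\right) + 22\right) = 359 + \left(2 + 22\right) = 359 + 24 = 383$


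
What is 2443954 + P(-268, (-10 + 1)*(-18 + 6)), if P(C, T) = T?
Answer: 2444062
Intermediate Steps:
2443954 + P(-268, (-10 + 1)*(-18 + 6)) = 2443954 + (-10 + 1)*(-18 + 6) = 2443954 - 9*(-12) = 2443954 + 108 = 2444062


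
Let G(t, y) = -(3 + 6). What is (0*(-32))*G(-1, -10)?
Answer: 0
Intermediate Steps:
G(t, y) = -9 (G(t, y) = -1*9 = -9)
(0*(-32))*G(-1, -10) = (0*(-32))*(-9) = 0*(-9) = 0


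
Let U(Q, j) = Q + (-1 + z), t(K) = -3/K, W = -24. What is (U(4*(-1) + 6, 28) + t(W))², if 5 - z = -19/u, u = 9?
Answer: 351649/5184 ≈ 67.833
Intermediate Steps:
z = 64/9 (z = 5 - (-19)/9 = 5 - 1*(-19/9) = 5 + 19/9 = 64/9 ≈ 7.1111)
U(Q, j) = 55/9 + Q (U(Q, j) = Q + (-1 + 64/9) = Q + 55/9 = 55/9 + Q)
(U(4*(-1) + 6, 28) + t(W))² = ((55/9 + (4*(-1) + 6)) - 3/(-24))² = ((55/9 + (-4 + 6)) - 3*(-1/24))² = ((55/9 + 2) + ⅛)² = (73/9 + ⅛)² = (593/72)² = 351649/5184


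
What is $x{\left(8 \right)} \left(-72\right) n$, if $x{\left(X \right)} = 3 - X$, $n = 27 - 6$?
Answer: $7560$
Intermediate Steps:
$n = 21$ ($n = 27 - 6 = 21$)
$x{\left(8 \right)} \left(-72\right) n = \left(3 - 8\right) \left(-72\right) 21 = \left(-5\right) \left(-72\right) 21 = 360 \cdot 21 = 7560$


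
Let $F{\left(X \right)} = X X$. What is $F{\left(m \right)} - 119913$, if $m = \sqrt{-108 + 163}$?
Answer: $-119858$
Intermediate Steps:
$m = \sqrt{55} \approx 7.4162$
$F{\left(X \right)} = X^{2}$
$F{\left(m \right)} - 119913 = \left(\sqrt{55}\right)^{2} - 119913 = 55 - 119913 = -119858$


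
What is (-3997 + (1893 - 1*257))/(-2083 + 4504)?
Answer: -787/807 ≈ -0.97522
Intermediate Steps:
(-3997 + (1893 - 1*257))/(-2083 + 4504) = (-3997 + (1893 - 257))/2421 = (-3997 + 1636)*(1/2421) = -2361*1/2421 = -787/807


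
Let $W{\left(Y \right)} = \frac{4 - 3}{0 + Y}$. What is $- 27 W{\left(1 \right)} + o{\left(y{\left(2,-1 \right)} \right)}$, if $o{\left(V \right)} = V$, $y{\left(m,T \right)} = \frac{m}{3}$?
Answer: $- \frac{79}{3} \approx -26.333$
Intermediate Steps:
$y{\left(m,T \right)} = \frac{m}{3}$ ($y{\left(m,T \right)} = m \frac{1}{3} = \frac{m}{3}$)
$W{\left(Y \right)} = \frac{1}{Y}$ ($W{\left(Y \right)} = 1 \frac{1}{Y} = \frac{1}{Y}$)
$- 27 W{\left(1 \right)} + o{\left(y{\left(2,-1 \right)} \right)} = - \frac{27}{1} + \frac{1}{3} \cdot 2 = \left(-27\right) 1 + \frac{2}{3} = -27 + \frac{2}{3} = - \frac{79}{3}$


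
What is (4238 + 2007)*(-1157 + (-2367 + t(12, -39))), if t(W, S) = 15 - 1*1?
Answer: -21919950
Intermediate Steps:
t(W, S) = 14 (t(W, S) = 15 - 1 = 14)
(4238 + 2007)*(-1157 + (-2367 + t(12, -39))) = (4238 + 2007)*(-1157 + (-2367 + 14)) = 6245*(-1157 - 2353) = 6245*(-3510) = -21919950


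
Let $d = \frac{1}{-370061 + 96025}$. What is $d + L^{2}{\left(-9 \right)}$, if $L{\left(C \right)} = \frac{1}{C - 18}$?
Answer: $\frac{273307}{199772244} \approx 0.0013681$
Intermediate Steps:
$L{\left(C \right)} = \frac{1}{-18 + C}$
$d = - \frac{1}{274036}$ ($d = \frac{1}{-274036} = - \frac{1}{274036} \approx -3.6492 \cdot 10^{-6}$)
$d + L^{2}{\left(-9 \right)} = - \frac{1}{274036} + \left(\frac{1}{-18 - 9}\right)^{2} = - \frac{1}{274036} + \left(\frac{1}{-27}\right)^{2} = - \frac{1}{274036} + \left(- \frac{1}{27}\right)^{2} = - \frac{1}{274036} + \frac{1}{729} = \frac{273307}{199772244}$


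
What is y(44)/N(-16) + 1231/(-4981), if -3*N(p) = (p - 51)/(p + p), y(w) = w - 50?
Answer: 2786579/333727 ≈ 8.3499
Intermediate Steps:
y(w) = -50 + w
N(p) = -(-51 + p)/(6*p) (N(p) = -(p - 51)/(3*(p + p)) = -(-51 + p)/(3*(2*p)) = -(-51 + p)*1/(2*p)/3 = -(-51 + p)/(6*p))
y(44)/N(-16) + 1231/(-4981) = (-50 + 44)/(((⅙)*(51 - 1*(-16))/(-16))) + 1231/(-4981) = -6*(-96/(51 + 16)) + 1231*(-1/4981) = -6/((⅙)*(-1/16)*67) - 1231/4981 = -6/(-67/96) - 1231/4981 = -6*(-96/67) - 1231/4981 = 576/67 - 1231/4981 = 2786579/333727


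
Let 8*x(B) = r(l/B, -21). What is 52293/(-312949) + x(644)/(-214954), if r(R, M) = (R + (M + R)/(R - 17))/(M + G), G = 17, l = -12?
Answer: -5667049615922763/33914661372679360 ≈ -0.16710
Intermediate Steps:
r(R, M) = (R + (M + R)/(-17 + R))/(17 + M) (r(R, M) = (R + (M + R)/(R - 17))/(M + 17) = (R + (M + R)/(-17 + R))/(17 + M))
x(B) = (-21 + 144/B² + 192/B)/(8*(68 + 48/B)) (x(B) = ((-21 + (-12/B)² - (-192)/B)/(-289 - 17*(-21) + 17*(-12/B) - (-252)/B))/8 = ((-21 + 144/B² + 192/B)/(-289 + 357 - 204/B + 252/B))/8 = ((-21 + 144/B² + 192/B)/(68 + 48/B))/8 = (-21 + 144/B² + 192/B)/(8*(68 + 48/B)))
52293/(-312949) + x(644)/(-214954) = 52293/(-312949) + ((3/32)*(48 - 7*644² + 64*644)/(644*(12 + 17*644)))/(-214954) = 52293*(-1/312949) + ((3/32)*(1/644)*(48 - 7*414736 + 41216)/(12 + 10948))*(-1/214954) = -52293/312949 + ((3/32)*(1/644)*(48 - 2903152 + 41216)/10960)*(-1/214954) = -52293/312949 + ((3/32)*(1/644)*(1/10960)*(-2861888))*(-1/214954) = -52293/312949 - 134151/3529120*(-1/214954) = -52293/312949 + 134151/758598460480 = -5667049615922763/33914661372679360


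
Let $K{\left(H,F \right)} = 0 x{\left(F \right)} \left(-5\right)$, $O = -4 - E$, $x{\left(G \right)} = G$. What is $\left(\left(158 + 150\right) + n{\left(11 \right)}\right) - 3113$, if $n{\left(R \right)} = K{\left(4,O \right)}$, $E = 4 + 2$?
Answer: $-2805$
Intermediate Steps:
$E = 6$
$O = -10$ ($O = -4 - 6 = -10$)
$K{\left(H,F \right)} = 0$ ($K{\left(H,F \right)} = 0 F \left(-5\right) = 0 \left(-5\right) = 0$)
$n{\left(R \right)} = 0$
$\left(\left(158 + 150\right) + n{\left(11 \right)}\right) - 3113 = \left(\left(158 + 150\right) + 0\right) - 3113 = \left(308 + 0\right) - 3113 = 308 - 3113 = -2805$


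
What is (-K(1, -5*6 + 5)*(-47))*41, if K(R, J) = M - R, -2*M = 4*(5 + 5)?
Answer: -40467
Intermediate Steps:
M = -20 (M = -2*(5 + 5) = -2*10 = -½*40 = -20)
K(R, J) = -20 - R
(-K(1, -5*6 + 5)*(-47))*41 = (-(-20 - 1*1)*(-47))*41 = (-(-20 - 1)*(-47))*41 = (-1*(-21)*(-47))*41 = (21*(-47))*41 = -987*41 = -40467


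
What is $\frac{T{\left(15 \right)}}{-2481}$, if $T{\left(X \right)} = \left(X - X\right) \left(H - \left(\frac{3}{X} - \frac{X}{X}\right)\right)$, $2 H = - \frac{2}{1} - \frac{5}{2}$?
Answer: $0$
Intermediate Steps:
$H = - \frac{9}{4}$ ($H = \frac{- \frac{2}{1} - \frac{5}{2}}{2} = \frac{\left(-2\right) 1 - \frac{5}{2}}{2} = \frac{-2 - \frac{5}{2}}{2} = \frac{1}{2} \left(- \frac{9}{2}\right) = - \frac{9}{4} \approx -2.25$)
$T{\left(X \right)} = 0$ ($T{\left(X \right)} = \left(X - X\right) \left(- \frac{9}{4} - \left(\frac{3}{X} - \frac{X}{X}\right)\right) = 0 \left(- \frac{9}{4} + \left(- \frac{3}{X} + 1\right)\right) = 0 \left(- \frac{9}{4} + \left(1 - \frac{3}{X}\right)\right) = 0 \left(- \frac{5}{4} - \frac{3}{X}\right) = 0$)
$\frac{T{\left(15 \right)}}{-2481} = \frac{0}{-2481} = 0 \left(- \frac{1}{2481}\right) = 0$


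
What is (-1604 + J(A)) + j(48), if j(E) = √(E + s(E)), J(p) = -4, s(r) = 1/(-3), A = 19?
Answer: -1608 + √429/3 ≈ -1601.1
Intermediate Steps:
s(r) = -⅓
j(E) = √(-⅓ + E) (j(E) = √(E - ⅓) = √(-⅓ + E))
(-1604 + J(A)) + j(48) = (-1604 - 4) + √(-3 + 9*48)/3 = -1608 + √(-3 + 432)/3 = -1608 + √429/3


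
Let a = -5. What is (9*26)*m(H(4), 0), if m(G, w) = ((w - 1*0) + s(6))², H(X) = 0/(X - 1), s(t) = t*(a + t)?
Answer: 8424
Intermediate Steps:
s(t) = t*(-5 + t)
H(X) = 0 (H(X) = 0/(-1 + X) = 0)
m(G, w) = (6 + w)² (m(G, w) = ((w - 1*0) + 6*(-5 + 6))² = ((w + 0) + 6*1)² = (w + 6)² = (6 + w)²)
(9*26)*m(H(4), 0) = (9*26)*(6 + 0)² = 234*6² = 234*36 = 8424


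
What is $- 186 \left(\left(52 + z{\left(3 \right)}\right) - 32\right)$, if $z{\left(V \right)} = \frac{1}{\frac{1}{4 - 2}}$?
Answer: $-4092$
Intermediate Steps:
$z{\left(V \right)} = 2$ ($z{\left(V \right)} = \frac{1}{\frac{1}{2}} = 2$)
$- 186 \left(\left(52 + z{\left(3 \right)}\right) - 32\right) = - 186 \left(\left(52 + 2\right) - 32\right) = - 186 \left(54 - 32\right) = \left(-186\right) 22 = -4092$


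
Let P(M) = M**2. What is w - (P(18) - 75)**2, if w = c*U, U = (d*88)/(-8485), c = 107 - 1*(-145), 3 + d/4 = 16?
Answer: -527231637/8485 ≈ -62137.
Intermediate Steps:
d = 52 (d = -12 + 4*16 = -12 + 64 = 52)
c = 252 (c = 107 + 145 = 252)
U = -4576/8485 (U = (52*88)/(-8485) = 4576*(-1/8485) = -4576/8485 ≈ -0.53930)
w = -1153152/8485 (w = 252*(-4576/8485) = -1153152/8485 ≈ -135.90)
w - (P(18) - 75)**2 = -1153152/8485 - (18**2 - 75)**2 = -1153152/8485 - (324 - 75)**2 = -1153152/8485 - 1*249**2 = -1153152/8485 - 1*62001 = -1153152/8485 - 62001 = -527231637/8485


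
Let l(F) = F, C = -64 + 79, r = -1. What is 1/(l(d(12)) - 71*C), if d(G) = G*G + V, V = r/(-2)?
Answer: -2/1841 ≈ -0.0010864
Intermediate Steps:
C = 15
V = ½ (V = -1/(-2) = -1*(-½) = ½ ≈ 0.50000)
d(G) = ½ + G² (d(G) = G*G + ½ = G² + ½ = ½ + G²)
1/(l(d(12)) - 71*C) = 1/((½ + 12²) - 71*15) = 1/((½ + 144) - 1065) = 1/(289/2 - 1065) = 1/(-1841/2) = -2/1841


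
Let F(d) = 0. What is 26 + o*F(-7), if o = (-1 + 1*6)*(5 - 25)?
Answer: 26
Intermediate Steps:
o = -100 (o = (-1 + 6)*(-20) = 5*(-20) = -100)
26 + o*F(-7) = 26 - 100*0 = 26 + 0 = 26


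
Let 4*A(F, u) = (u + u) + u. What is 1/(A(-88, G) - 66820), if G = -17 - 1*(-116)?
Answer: -4/266983 ≈ -1.4982e-5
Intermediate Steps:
G = 99 (G = -17 + 116 = 99)
A(F, u) = 3*u/4 (A(F, u) = ((u + u) + u)/4 = (2*u + u)/4 = (3*u)/4 = 3*u/4)
1/(A(-88, G) - 66820) = 1/((¾)*99 - 66820) = 1/(297/4 - 66820) = 1/(-266983/4) = -4/266983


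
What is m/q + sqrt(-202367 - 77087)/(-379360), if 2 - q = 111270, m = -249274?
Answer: 124637/55634 - I*sqrt(279454)/379360 ≈ 2.2403 - 0.0013935*I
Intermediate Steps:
q = -111268 (q = 2 - 1*111270 = 2 - 111270 = -111268)
m/q + sqrt(-202367 - 77087)/(-379360) = -249274/(-111268) + sqrt(-202367 - 77087)/(-379360) = -249274*(-1/111268) + sqrt(-279454)*(-1/379360) = 124637/55634 + (I*sqrt(279454))*(-1/379360) = 124637/55634 - I*sqrt(279454)/379360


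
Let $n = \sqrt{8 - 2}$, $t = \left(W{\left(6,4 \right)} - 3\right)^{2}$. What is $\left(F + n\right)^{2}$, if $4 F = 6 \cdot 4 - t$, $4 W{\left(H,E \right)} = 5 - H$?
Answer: $\frac{70801}{4096} + \frac{215 \sqrt{6}}{32} \approx 33.743$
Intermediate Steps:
$W{\left(H,E \right)} = \frac{5}{4} - \frac{H}{4}$ ($W{\left(H,E \right)} = \frac{5 - H}{4} = \frac{5}{4} - \frac{H}{4}$)
$t = \frac{169}{16}$ ($t = \left(\left(\frac{5}{4} - \frac{3}{2}\right) - 3\right)^{2} = \left(- \frac{1}{4} - 3\right)^{2} = \left(- \frac{13}{4}\right)^{2} = \frac{169}{16} \approx 10.563$)
$n = \sqrt{6} \approx 2.4495$
$F = \frac{215}{64}$ ($F = \frac{6 \cdot 4 - \frac{169}{16}}{4} = \frac{24 - \frac{169}{16}}{4} = \frac{1}{4} \cdot \frac{215}{16} = \frac{215}{64} \approx 3.3594$)
$\left(F + n\right)^{2} = \left(\frac{215}{64} + \sqrt{6}\right)^{2}$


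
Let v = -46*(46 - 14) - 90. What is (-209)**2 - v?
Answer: 45243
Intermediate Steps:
v = -1562 (v = -46*32 - 90 = -1472 - 90 = -1562)
(-209)**2 - v = (-209)**2 - 1*(-1562) = 43681 + 1562 = 45243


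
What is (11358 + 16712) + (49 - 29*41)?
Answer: 26930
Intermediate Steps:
(11358 + 16712) + (49 - 29*41) = 28070 + (49 - 1189) = 28070 - 1140 = 26930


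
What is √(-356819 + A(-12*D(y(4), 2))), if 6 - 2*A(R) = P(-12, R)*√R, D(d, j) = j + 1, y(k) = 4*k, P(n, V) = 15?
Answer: √(-356816 - 45*I) ≈ 0.038 - 597.34*I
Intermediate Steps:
D(d, j) = 1 + j
A(R) = 3 - 15*√R/2
√(-356819 + A(-12*D(y(4), 2))) = √(-356819 + (3 - 15*2*I*√3*√(1 + 2)/2)) = √(-356819 + (3 - 15*6*I/2)) = √(-356819 + (3 - 45*I)) = √(-356816 - 45*I)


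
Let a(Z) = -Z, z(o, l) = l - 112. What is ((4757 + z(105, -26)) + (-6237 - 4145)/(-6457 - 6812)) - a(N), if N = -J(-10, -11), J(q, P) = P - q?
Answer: 61313162/13269 ≈ 4620.8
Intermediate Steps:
z(o, l) = -112 + l
N = 1 (N = -(-11 - 1*(-10)) = -(-11 + 10) = -1*(-1) = 1)
((4757 + z(105, -26)) + (-6237 - 4145)/(-6457 - 6812)) - a(N) = ((4757 + (-112 - 26)) + (-6237 - 4145)/(-6457 - 6812)) - (-1) = ((4757 - 138) - 10382/(-13269)) - 1*(-1) = (4619 - 10382*(-1/13269)) + 1 = (4619 + 10382/13269) + 1 = 61299893/13269 + 1 = 61313162/13269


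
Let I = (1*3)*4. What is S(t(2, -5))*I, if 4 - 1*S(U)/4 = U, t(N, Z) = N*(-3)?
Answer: 480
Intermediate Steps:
t(N, Z) = -3*N
S(U) = 16 - 4*U
I = 12 (I = 3*4 = 12)
S(t(2, -5))*I = (16 - (-12)*2)*12 = (16 - 4*(-6))*12 = (16 + 24)*12 = 40*12 = 480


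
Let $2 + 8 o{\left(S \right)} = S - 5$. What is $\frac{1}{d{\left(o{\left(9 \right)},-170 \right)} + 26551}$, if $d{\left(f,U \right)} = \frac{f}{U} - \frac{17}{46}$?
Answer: $\frac{15640}{415251837} \approx 3.7664 \cdot 10^{-5}$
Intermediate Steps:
$o{\left(S \right)} = - \frac{7}{8} + \frac{S}{8}$ ($o{\left(S \right)} = - \frac{1}{4} + \frac{S - 5}{8} = - \frac{1}{4} + \frac{-5 + S}{8} = - \frac{1}{4} + \left(- \frac{5}{8} + \frac{S}{8}\right) = - \frac{7}{8} + \frac{S}{8}$)
$d{\left(f,U \right)} = - \frac{17}{46} + \frac{f}{U}$ ($d{\left(f,U \right)} = \frac{f}{U} - \frac{17}{46} = - \frac{17}{46} + \frac{f}{U}$)
$\frac{1}{d{\left(o{\left(9 \right)},-170 \right)} + 26551} = \frac{1}{\left(- \frac{17}{46} + \frac{- \frac{7}{8} + \frac{1}{8} \cdot 9}{-170}\right) + 26551} = \frac{1}{\left(- \frac{17}{46} + \left(- \frac{7}{8} + \frac{9}{8}\right) \left(- \frac{1}{170}\right)\right) + 26551} = \frac{1}{\left(- \frac{17}{46} + \frac{1}{4} \left(- \frac{1}{170}\right)\right) + 26551} = \frac{1}{\left(- \frac{17}{46} - \frac{1}{680}\right) + 26551} = \frac{1}{- \frac{5803}{15640} + 26551} = \frac{1}{\frac{415251837}{15640}} = \frac{15640}{415251837}$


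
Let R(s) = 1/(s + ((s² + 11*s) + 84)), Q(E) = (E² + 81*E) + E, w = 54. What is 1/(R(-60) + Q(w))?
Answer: 2964/21767617 ≈ 0.00013617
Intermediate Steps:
Q(E) = E² + 82*E
R(s) = 1/(84 + s² + 12*s) (R(s) = 1/(s + (84 + s² + 11*s)) = 1/(84 + s² + 12*s))
1/(R(-60) + Q(w)) = 1/(1/(84 + (-60)² + 12*(-60)) + 54*(82 + 54)) = 1/(1/(84 + 3600 - 720) + 54*136) = 1/(1/2964 + 7344) = 1/(21767617/2964) = 2964/21767617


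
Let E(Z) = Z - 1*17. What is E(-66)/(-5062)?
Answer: 83/5062 ≈ 0.016397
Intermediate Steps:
E(Z) = -17 + Z (E(Z) = Z - 17 = -17 + Z)
E(-66)/(-5062) = (-17 - 66)/(-5062) = -83*(-1/5062) = 83/5062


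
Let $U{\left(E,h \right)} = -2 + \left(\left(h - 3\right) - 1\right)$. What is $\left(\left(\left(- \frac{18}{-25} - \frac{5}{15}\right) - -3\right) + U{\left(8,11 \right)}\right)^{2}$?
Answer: $\frac{395641}{5625} \approx 70.336$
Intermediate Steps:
$U{\left(E,h \right)} = -6 + h$ ($U{\left(E,h \right)} = -2 + \left(\left(-3 + h\right) - 1\right) = -2 + \left(-4 + h\right) = -6 + h$)
$\left(\left(\left(- \frac{18}{-25} - \frac{5}{15}\right) - -3\right) + U{\left(8,11 \right)}\right)^{2} = \left(\left(\left(- \frac{18}{-25} - \frac{5}{15}\right) - -3\right) + \left(-6 + 11\right)\right)^{2} = \left(\left(\left(\left(-18\right) \left(- \frac{1}{25}\right) - \frac{1}{3}\right) + 3\right) + 5\right)^{2} = \left(\left(\left(\frac{18}{25} - \frac{1}{3}\right) + 3\right) + 5\right)^{2} = \left(\left(\frac{29}{75} + 3\right) + 5\right)^{2} = \left(\frac{254}{75} + 5\right)^{2} = \left(\frac{629}{75}\right)^{2} = \frac{395641}{5625}$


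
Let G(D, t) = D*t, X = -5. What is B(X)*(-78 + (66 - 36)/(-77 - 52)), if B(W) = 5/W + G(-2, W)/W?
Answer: 10092/43 ≈ 234.70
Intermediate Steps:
B(W) = -2 + 5/W (B(W) = 5/W + (-2*W)/W = 5/W - 2 = -2 + 5/W)
B(X)*(-78 + (66 - 36)/(-77 - 52)) = (-2 + 5/(-5))*(-78 + (66 - 36)/(-77 - 52)) = (-2 + 5*(-1/5))*(-78 + 30/(-129)) = (-2 - 1)*(-78 + 30*(-1/129)) = -3*(-78 - 10/43) = -3*(-3364/43) = 10092/43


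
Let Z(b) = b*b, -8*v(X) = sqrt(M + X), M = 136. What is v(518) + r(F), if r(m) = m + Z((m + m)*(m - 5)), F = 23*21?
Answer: 213211215987 - sqrt(654)/8 ≈ 2.1321e+11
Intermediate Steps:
v(X) = -sqrt(136 + X)/8
Z(b) = b**2
F = 483
r(m) = m + 4*m**2*(-5 + m)**2 (r(m) = m + ((m + m)*(m - 5))**2 = m + ((2*m)*(-5 + m))**2 = m + (2*m*(-5 + m))**2 = m + 4*m**2*(-5 + m)**2)
v(518) + r(F) = -sqrt(136 + 518)/8 + 483*(1 + 4*483*(-5 + 483)**2) = -sqrt(654)/8 + 483*(1 + 4*483*478**2) = -sqrt(654)/8 + 483*(1 + 4*483*228484) = -sqrt(654)/8 + 483*(1 + 441431088) = -sqrt(654)/8 + 483*441431089 = -sqrt(654)/8 + 213211215987 = 213211215987 - sqrt(654)/8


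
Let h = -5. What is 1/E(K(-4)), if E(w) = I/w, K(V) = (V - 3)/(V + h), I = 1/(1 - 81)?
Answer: -560/9 ≈ -62.222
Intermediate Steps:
I = -1/80 (I = 1/(-80) = -1/80 ≈ -0.012500)
K(V) = (-3 + V)/(-5 + V) (K(V) = (V - 3)/(V - 5) = (-3 + V)/(-5 + V))
E(w) = -1/(80*w)
1/E(K(-4)) = 1/(-(-5 - 4)/(-3 - 4)/80) = 1/(-1/(80*(-7/(-9)))) = 1/(-1/(80*((-1/9*(-7))))) = 1/(-1/(80*7/9)) = 1/(-1/80*9/7) = 1/(-9/560) = -560/9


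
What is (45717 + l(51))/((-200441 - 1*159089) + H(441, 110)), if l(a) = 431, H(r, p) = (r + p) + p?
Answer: -46148/358869 ≈ -0.12859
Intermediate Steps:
H(r, p) = r + 2*p (H(r, p) = (p + r) + p = r + 2*p)
(45717 + l(51))/((-200441 - 1*159089) + H(441, 110)) = (45717 + 431)/((-200441 - 1*159089) + (441 + 2*110)) = 46148/((-200441 - 159089) + (441 + 220)) = 46148/(-359530 + 661) = 46148/(-358869) = 46148*(-1/358869) = -46148/358869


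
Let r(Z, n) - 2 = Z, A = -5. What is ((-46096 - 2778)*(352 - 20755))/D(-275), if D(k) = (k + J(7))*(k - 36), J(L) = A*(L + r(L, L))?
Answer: 997176222/110405 ≈ 9032.0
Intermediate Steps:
r(Z, n) = 2 + Z
J(L) = -10 - 10*L (J(L) = -5*(L + (2 + L)) = -5*(2 + 2*L) = -10 - 10*L)
D(k) = (-80 + k)*(-36 + k) (D(k) = (k + (-10 - 10*7))*(k - 36) = (k + (-10 - 70))*(-36 + k) = (k - 80)*(-36 + k) = (-80 + k)*(-36 + k))
((-46096 - 2778)*(352 - 20755))/D(-275) = ((-46096 - 2778)*(352 - 20755))/(2880 + (-275)² - 116*(-275)) = (-48874*(-20403))/(2880 + 75625 + 31900) = 997176222/110405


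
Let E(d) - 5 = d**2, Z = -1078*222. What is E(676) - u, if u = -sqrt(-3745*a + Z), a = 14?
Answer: 456981 + 7*I*sqrt(5954) ≈ 4.5698e+5 + 540.13*I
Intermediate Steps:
Z = -239316
E(d) = 5 + d**2
u = -7*I*sqrt(5954) (u = -sqrt(-3745*14 - 239316) = -sqrt(-52430 - 239316) = -sqrt(-291746) = -7*I*sqrt(5954) ≈ -540.13*I)
E(676) - u = (5 + 676**2) - (-7)*I*sqrt(5954) = (5 + 456976) + 7*I*sqrt(5954) = 456981 + 7*I*sqrt(5954)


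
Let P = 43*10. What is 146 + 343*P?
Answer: 147636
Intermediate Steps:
P = 430
146 + 343*P = 146 + 343*430 = 146 + 147490 = 147636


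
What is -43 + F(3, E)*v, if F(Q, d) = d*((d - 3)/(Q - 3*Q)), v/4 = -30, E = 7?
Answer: 517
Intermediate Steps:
v = -120 (v = 4*(-30) = -120)
F(Q, d) = -d*(-3 + d)/(2*Q) (F(Q, d) = d*((-3 + d)/((-2*Q))) = d*((-3 + d)*(-1/(2*Q))) = d*(-(-3 + d)/(2*Q)) = -d*(-3 + d)/(2*Q))
-43 + F(3, E)*v = -43 + ((1/2)*7*(3 - 1*7)/3)*(-120) = -43 + ((1/2)*7*(1/3)*(3 - 7))*(-120) = -43 + ((1/2)*7*(1/3)*(-4))*(-120) = -43 - 14/3*(-120) = -43 + 560 = 517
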